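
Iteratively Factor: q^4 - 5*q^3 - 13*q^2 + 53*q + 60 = (q - 4)*(q^3 - q^2 - 17*q - 15) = (q - 4)*(q + 3)*(q^2 - 4*q - 5) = (q - 5)*(q - 4)*(q + 3)*(q + 1)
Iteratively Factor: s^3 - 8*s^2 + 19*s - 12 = (s - 4)*(s^2 - 4*s + 3) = (s - 4)*(s - 1)*(s - 3)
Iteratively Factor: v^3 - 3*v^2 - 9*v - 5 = (v + 1)*(v^2 - 4*v - 5) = (v - 5)*(v + 1)*(v + 1)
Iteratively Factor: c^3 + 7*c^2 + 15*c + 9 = (c + 1)*(c^2 + 6*c + 9) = (c + 1)*(c + 3)*(c + 3)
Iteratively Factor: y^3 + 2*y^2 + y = (y + 1)*(y^2 + y) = (y + 1)^2*(y)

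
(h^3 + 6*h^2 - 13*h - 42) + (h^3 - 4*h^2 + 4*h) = 2*h^3 + 2*h^2 - 9*h - 42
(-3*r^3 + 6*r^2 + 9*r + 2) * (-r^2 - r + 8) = 3*r^5 - 3*r^4 - 39*r^3 + 37*r^2 + 70*r + 16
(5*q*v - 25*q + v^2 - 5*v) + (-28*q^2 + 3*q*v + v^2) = -28*q^2 + 8*q*v - 25*q + 2*v^2 - 5*v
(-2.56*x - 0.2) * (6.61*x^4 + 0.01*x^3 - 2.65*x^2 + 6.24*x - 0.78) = -16.9216*x^5 - 1.3476*x^4 + 6.782*x^3 - 15.4444*x^2 + 0.7488*x + 0.156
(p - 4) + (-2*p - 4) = -p - 8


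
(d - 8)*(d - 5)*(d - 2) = d^3 - 15*d^2 + 66*d - 80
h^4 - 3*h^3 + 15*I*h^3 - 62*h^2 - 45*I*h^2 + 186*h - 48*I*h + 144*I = (h - 3)*(h + I)*(h + 6*I)*(h + 8*I)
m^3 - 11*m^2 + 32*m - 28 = (m - 7)*(m - 2)^2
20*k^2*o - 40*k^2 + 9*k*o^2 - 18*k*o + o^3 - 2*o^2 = (4*k + o)*(5*k + o)*(o - 2)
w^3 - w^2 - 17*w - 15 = (w - 5)*(w + 1)*(w + 3)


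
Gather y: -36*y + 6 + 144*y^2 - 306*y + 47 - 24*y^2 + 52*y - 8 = 120*y^2 - 290*y + 45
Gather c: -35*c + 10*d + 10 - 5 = -35*c + 10*d + 5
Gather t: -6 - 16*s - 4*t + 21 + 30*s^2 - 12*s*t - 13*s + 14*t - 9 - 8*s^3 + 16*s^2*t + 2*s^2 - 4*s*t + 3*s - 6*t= -8*s^3 + 32*s^2 - 26*s + t*(16*s^2 - 16*s + 4) + 6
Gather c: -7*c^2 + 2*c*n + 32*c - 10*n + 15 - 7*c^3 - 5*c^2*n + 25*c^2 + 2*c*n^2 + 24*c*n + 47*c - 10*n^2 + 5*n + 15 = -7*c^3 + c^2*(18 - 5*n) + c*(2*n^2 + 26*n + 79) - 10*n^2 - 5*n + 30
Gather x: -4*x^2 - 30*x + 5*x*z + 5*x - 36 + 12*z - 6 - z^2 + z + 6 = -4*x^2 + x*(5*z - 25) - z^2 + 13*z - 36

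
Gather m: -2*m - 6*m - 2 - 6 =-8*m - 8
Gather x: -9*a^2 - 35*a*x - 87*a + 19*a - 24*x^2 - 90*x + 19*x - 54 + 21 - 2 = -9*a^2 - 68*a - 24*x^2 + x*(-35*a - 71) - 35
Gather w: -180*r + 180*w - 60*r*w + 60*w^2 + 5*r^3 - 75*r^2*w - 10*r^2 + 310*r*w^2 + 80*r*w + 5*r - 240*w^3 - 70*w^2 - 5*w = 5*r^3 - 10*r^2 - 175*r - 240*w^3 + w^2*(310*r - 10) + w*(-75*r^2 + 20*r + 175)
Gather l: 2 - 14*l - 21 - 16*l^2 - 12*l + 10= -16*l^2 - 26*l - 9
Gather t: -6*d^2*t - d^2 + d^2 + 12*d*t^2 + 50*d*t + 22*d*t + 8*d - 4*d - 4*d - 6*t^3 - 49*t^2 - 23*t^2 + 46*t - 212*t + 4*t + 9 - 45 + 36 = -6*t^3 + t^2*(12*d - 72) + t*(-6*d^2 + 72*d - 162)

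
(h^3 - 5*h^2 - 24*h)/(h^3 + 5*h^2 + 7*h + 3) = h*(h - 8)/(h^2 + 2*h + 1)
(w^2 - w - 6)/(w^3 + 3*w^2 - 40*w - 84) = (w - 3)/(w^2 + w - 42)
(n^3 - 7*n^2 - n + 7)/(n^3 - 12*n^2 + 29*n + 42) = (n - 1)/(n - 6)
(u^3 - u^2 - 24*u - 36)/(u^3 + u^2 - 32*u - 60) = (u + 3)/(u + 5)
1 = 1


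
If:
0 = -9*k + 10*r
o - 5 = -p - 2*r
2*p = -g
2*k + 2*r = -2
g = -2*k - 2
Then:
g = -18/19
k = -10/19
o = 104/19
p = 9/19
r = -9/19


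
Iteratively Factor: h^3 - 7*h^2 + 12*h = (h)*(h^2 - 7*h + 12) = h*(h - 4)*(h - 3)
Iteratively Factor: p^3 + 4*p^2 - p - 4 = (p + 4)*(p^2 - 1) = (p + 1)*(p + 4)*(p - 1)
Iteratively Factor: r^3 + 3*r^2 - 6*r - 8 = (r - 2)*(r^2 + 5*r + 4) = (r - 2)*(r + 4)*(r + 1)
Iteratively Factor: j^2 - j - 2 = (j + 1)*(j - 2)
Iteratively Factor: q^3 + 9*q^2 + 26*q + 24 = (q + 2)*(q^2 + 7*q + 12) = (q + 2)*(q + 3)*(q + 4)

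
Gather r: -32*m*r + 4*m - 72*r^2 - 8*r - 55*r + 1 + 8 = 4*m - 72*r^2 + r*(-32*m - 63) + 9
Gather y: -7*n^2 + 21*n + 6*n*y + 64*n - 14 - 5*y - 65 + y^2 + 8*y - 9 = -7*n^2 + 85*n + y^2 + y*(6*n + 3) - 88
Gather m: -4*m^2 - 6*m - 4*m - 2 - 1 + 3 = -4*m^2 - 10*m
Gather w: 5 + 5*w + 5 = 5*w + 10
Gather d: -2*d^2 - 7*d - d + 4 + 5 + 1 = -2*d^2 - 8*d + 10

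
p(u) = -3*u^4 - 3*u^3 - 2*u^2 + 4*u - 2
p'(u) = -12*u^3 - 9*u^2 - 4*u + 4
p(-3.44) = -337.41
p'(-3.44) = 399.75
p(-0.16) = -2.68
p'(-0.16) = 4.46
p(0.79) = -2.74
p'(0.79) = -10.69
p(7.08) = -8676.59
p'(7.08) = -4734.20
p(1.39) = -19.56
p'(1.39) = -51.18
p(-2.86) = -160.34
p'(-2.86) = 222.55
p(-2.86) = -160.34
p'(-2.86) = 222.55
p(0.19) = -1.34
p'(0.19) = 2.83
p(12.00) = -67634.00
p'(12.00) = -22076.00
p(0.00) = -2.00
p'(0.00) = 4.00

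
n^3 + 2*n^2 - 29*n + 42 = (n - 3)*(n - 2)*(n + 7)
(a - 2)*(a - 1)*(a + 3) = a^3 - 7*a + 6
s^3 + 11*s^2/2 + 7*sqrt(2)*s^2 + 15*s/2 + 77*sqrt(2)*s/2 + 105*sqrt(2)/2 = (s + 5/2)*(s + 3)*(s + 7*sqrt(2))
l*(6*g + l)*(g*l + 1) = 6*g^2*l^2 + g*l^3 + 6*g*l + l^2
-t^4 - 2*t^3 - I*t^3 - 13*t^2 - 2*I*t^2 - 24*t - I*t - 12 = (t - 3*I)*(t + 4*I)*(I*t + I)^2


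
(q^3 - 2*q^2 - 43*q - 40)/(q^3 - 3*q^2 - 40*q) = (q + 1)/q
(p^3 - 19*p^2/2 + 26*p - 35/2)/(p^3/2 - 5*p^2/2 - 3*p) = (-2*p^3 + 19*p^2 - 52*p + 35)/(p*(-p^2 + 5*p + 6))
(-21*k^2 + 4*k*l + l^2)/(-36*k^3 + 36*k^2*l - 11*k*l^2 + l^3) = (7*k + l)/(12*k^2 - 8*k*l + l^2)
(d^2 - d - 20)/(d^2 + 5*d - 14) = (d^2 - d - 20)/(d^2 + 5*d - 14)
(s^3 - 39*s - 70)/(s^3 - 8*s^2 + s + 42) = (s + 5)/(s - 3)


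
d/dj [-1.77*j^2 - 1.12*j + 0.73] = -3.54*j - 1.12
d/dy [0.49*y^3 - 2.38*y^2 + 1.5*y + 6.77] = 1.47*y^2 - 4.76*y + 1.5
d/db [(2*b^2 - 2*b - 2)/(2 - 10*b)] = (-5*b^2 + 2*b - 6)/(25*b^2 - 10*b + 1)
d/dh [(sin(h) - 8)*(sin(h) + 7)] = sin(2*h) - cos(h)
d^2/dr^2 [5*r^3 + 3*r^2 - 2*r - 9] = 30*r + 6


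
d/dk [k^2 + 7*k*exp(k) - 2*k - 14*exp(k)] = 7*k*exp(k) + 2*k - 7*exp(k) - 2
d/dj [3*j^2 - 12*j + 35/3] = 6*j - 12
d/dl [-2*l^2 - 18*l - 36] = -4*l - 18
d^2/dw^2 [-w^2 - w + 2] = -2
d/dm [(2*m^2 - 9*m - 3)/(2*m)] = 1 + 3/(2*m^2)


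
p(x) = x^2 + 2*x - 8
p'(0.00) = 2.00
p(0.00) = -8.00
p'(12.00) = 26.00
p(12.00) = 160.00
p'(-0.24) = 1.52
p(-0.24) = -8.42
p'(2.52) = 7.04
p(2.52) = 3.39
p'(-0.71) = 0.58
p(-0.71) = -8.92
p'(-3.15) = -4.30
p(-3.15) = -4.38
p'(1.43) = 4.86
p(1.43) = -3.10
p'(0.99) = 3.98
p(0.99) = -5.04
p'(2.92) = 7.84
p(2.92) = 6.37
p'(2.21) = 6.42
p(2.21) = 1.30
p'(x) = 2*x + 2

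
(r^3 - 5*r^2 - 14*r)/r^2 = r - 5 - 14/r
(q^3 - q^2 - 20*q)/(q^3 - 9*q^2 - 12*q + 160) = q/(q - 8)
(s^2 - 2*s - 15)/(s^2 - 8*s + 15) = (s + 3)/(s - 3)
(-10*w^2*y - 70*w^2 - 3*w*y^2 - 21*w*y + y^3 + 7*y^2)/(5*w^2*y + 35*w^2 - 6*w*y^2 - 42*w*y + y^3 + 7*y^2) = (2*w + y)/(-w + y)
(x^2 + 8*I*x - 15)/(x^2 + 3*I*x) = (x + 5*I)/x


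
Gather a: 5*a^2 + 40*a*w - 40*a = 5*a^2 + a*(40*w - 40)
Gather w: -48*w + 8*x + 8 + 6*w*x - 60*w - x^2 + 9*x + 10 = w*(6*x - 108) - x^2 + 17*x + 18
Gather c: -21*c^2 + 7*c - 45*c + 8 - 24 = -21*c^2 - 38*c - 16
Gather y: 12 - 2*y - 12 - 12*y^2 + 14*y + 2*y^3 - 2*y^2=2*y^3 - 14*y^2 + 12*y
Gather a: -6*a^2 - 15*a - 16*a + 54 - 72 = -6*a^2 - 31*a - 18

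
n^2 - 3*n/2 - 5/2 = (n - 5/2)*(n + 1)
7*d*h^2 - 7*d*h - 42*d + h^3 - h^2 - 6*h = (7*d + h)*(h - 3)*(h + 2)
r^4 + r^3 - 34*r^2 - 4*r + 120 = (r - 5)*(r - 2)*(r + 2)*(r + 6)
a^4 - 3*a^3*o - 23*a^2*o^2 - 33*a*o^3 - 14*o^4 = (a - 7*o)*(a + o)^2*(a + 2*o)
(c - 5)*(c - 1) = c^2 - 6*c + 5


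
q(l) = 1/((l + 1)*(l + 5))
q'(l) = -1/((l + 1)*(l + 5)^2) - 1/((l + 1)^2*(l + 5))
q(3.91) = 0.02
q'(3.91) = -0.01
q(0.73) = 0.10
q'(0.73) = -0.08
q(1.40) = 0.07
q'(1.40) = -0.04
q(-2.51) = -0.27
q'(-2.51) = -0.07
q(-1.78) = -0.40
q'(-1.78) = -0.39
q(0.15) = 0.17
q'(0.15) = -0.18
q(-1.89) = -0.36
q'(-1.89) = -0.29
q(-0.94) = 4.11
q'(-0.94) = -69.43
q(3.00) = 0.03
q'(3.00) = -0.01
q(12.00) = 0.00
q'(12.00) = 0.00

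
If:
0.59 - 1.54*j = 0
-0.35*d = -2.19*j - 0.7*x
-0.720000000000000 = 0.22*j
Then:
No Solution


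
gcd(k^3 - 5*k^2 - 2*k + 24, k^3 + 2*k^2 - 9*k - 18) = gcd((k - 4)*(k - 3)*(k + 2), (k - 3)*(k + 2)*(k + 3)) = k^2 - k - 6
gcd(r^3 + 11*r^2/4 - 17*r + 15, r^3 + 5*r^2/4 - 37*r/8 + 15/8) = r - 5/4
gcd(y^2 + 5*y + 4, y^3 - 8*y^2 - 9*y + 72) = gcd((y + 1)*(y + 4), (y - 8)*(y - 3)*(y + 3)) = 1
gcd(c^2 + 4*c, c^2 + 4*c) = c^2 + 4*c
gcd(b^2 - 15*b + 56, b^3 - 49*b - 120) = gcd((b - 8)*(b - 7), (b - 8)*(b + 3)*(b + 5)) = b - 8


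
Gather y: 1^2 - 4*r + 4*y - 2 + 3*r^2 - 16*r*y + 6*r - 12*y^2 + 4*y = 3*r^2 + 2*r - 12*y^2 + y*(8 - 16*r) - 1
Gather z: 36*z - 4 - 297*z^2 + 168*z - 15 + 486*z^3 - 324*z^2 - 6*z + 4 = 486*z^3 - 621*z^2 + 198*z - 15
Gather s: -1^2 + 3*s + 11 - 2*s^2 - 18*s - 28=-2*s^2 - 15*s - 18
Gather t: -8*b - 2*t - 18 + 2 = -8*b - 2*t - 16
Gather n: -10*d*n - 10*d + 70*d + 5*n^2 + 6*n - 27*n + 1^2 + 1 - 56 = 60*d + 5*n^2 + n*(-10*d - 21) - 54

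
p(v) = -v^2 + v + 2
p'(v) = 1 - 2*v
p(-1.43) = -1.47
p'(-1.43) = 3.86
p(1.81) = 0.53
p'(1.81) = -2.62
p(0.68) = 2.22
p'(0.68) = -0.36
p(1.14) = 1.84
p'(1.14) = -1.28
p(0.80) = 2.16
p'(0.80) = -0.60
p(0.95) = 2.05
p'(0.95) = -0.90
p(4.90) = -17.11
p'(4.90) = -8.80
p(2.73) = -2.72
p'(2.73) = -4.46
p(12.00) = -130.00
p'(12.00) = -23.00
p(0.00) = 2.00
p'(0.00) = 1.00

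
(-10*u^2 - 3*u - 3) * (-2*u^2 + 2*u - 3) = 20*u^4 - 14*u^3 + 30*u^2 + 3*u + 9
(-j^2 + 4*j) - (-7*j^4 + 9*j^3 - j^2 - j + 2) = 7*j^4 - 9*j^3 + 5*j - 2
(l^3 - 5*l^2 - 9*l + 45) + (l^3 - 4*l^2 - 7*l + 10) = 2*l^3 - 9*l^2 - 16*l + 55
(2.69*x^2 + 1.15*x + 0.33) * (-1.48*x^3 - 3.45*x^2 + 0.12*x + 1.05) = -3.9812*x^5 - 10.9825*x^4 - 4.1331*x^3 + 1.824*x^2 + 1.2471*x + 0.3465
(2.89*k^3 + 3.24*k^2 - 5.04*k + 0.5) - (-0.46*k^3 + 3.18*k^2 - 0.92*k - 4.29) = 3.35*k^3 + 0.0600000000000001*k^2 - 4.12*k + 4.79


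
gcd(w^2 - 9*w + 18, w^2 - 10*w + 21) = w - 3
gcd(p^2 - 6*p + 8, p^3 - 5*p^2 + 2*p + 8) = p^2 - 6*p + 8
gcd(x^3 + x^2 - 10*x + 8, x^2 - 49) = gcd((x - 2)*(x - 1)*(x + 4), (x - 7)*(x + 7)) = 1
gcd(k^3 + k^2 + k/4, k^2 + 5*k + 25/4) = 1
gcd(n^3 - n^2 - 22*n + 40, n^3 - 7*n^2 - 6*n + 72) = n - 4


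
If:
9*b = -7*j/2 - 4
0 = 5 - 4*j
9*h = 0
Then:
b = -67/72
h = 0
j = 5/4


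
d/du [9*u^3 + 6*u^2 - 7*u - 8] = 27*u^2 + 12*u - 7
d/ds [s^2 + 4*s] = 2*s + 4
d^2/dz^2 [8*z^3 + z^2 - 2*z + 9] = 48*z + 2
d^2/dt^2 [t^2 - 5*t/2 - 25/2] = 2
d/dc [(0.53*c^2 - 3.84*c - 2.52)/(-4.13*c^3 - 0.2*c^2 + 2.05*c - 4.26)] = (2.1889*c^4 - 31.7184*c^3 - 30.9043*c^2 - 5.5236*c + 21.5244)/(17.0569*c^6 + 1.652*c^5 - 16.893*c^4 + 34.3676*c^3 + 5.9065*c^2 - 17.466*c + 18.1476)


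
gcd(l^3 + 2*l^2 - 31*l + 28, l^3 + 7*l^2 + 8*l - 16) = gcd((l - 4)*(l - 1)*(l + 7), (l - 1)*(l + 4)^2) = l - 1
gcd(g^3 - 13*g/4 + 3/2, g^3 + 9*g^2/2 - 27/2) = g - 3/2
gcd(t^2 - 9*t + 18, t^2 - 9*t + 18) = t^2 - 9*t + 18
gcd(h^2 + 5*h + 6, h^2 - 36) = 1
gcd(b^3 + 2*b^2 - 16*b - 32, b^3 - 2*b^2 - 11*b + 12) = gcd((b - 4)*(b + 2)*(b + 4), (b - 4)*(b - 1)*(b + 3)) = b - 4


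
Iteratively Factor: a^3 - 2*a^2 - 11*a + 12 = (a - 4)*(a^2 + 2*a - 3) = (a - 4)*(a - 1)*(a + 3)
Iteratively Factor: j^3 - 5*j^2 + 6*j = (j)*(j^2 - 5*j + 6) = j*(j - 3)*(j - 2)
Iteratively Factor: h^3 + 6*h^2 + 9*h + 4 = (h + 4)*(h^2 + 2*h + 1) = (h + 1)*(h + 4)*(h + 1)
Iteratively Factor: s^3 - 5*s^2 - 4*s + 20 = (s + 2)*(s^2 - 7*s + 10) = (s - 5)*(s + 2)*(s - 2)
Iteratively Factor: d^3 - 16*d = (d + 4)*(d^2 - 4*d) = (d - 4)*(d + 4)*(d)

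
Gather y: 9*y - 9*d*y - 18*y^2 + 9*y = -18*y^2 + y*(18 - 9*d)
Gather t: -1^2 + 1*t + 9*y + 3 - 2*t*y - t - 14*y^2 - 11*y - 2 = -2*t*y - 14*y^2 - 2*y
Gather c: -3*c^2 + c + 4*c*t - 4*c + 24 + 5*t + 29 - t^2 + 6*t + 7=-3*c^2 + c*(4*t - 3) - t^2 + 11*t + 60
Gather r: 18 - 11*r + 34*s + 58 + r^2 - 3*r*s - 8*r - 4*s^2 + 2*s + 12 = r^2 + r*(-3*s - 19) - 4*s^2 + 36*s + 88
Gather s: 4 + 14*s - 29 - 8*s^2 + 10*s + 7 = -8*s^2 + 24*s - 18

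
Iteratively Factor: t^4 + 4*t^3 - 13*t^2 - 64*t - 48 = (t + 3)*(t^3 + t^2 - 16*t - 16) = (t - 4)*(t + 3)*(t^2 + 5*t + 4) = (t - 4)*(t + 1)*(t + 3)*(t + 4)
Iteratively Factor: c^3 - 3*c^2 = (c)*(c^2 - 3*c) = c*(c - 3)*(c)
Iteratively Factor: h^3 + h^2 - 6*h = (h - 2)*(h^2 + 3*h) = (h - 2)*(h + 3)*(h)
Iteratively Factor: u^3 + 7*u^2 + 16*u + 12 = (u + 2)*(u^2 + 5*u + 6) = (u + 2)^2*(u + 3)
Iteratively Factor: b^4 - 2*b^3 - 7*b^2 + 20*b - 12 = (b - 1)*(b^3 - b^2 - 8*b + 12) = (b - 2)*(b - 1)*(b^2 + b - 6) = (b - 2)*(b - 1)*(b + 3)*(b - 2)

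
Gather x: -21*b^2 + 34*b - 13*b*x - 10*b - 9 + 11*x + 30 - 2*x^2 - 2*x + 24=-21*b^2 + 24*b - 2*x^2 + x*(9 - 13*b) + 45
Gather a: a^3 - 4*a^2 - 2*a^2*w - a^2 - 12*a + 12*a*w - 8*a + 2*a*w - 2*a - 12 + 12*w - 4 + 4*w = a^3 + a^2*(-2*w - 5) + a*(14*w - 22) + 16*w - 16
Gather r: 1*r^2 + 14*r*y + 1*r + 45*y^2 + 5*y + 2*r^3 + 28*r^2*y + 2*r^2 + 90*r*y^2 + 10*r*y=2*r^3 + r^2*(28*y + 3) + r*(90*y^2 + 24*y + 1) + 45*y^2 + 5*y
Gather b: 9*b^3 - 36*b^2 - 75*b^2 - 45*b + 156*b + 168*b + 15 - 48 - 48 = 9*b^3 - 111*b^2 + 279*b - 81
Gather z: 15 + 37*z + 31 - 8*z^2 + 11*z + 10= -8*z^2 + 48*z + 56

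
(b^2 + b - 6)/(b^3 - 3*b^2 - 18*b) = (b - 2)/(b*(b - 6))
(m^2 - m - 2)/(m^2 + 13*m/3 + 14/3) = 3*(m^2 - m - 2)/(3*m^2 + 13*m + 14)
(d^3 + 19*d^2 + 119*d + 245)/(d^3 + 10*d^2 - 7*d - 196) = (d + 5)/(d - 4)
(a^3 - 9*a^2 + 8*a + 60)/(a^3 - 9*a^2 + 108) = (a^2 - 3*a - 10)/(a^2 - 3*a - 18)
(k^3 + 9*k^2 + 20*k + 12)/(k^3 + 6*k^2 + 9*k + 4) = (k^2 + 8*k + 12)/(k^2 + 5*k + 4)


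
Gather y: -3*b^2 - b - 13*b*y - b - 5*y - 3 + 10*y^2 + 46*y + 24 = -3*b^2 - 2*b + 10*y^2 + y*(41 - 13*b) + 21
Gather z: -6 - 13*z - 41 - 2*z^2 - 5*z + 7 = -2*z^2 - 18*z - 40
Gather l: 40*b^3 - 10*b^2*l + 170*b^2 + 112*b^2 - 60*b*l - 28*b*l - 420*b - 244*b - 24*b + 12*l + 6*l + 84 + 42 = 40*b^3 + 282*b^2 - 688*b + l*(-10*b^2 - 88*b + 18) + 126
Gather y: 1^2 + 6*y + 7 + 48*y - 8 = 54*y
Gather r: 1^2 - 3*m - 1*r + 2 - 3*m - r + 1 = -6*m - 2*r + 4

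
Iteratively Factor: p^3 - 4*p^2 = (p - 4)*(p^2) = p*(p - 4)*(p)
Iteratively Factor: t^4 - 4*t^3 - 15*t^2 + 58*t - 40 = (t - 1)*(t^3 - 3*t^2 - 18*t + 40) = (t - 5)*(t - 1)*(t^2 + 2*t - 8) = (t - 5)*(t - 1)*(t + 4)*(t - 2)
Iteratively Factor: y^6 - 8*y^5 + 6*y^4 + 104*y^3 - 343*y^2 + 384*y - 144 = (y - 1)*(y^5 - 7*y^4 - y^3 + 103*y^2 - 240*y + 144) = (y - 3)*(y - 1)*(y^4 - 4*y^3 - 13*y^2 + 64*y - 48) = (y - 4)*(y - 3)*(y - 1)*(y^3 - 13*y + 12) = (y - 4)*(y - 3)*(y - 1)*(y + 4)*(y^2 - 4*y + 3) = (y - 4)*(y - 3)^2*(y - 1)*(y + 4)*(y - 1)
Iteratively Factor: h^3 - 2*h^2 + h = (h - 1)*(h^2 - h) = h*(h - 1)*(h - 1)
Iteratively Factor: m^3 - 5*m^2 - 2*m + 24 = (m - 3)*(m^2 - 2*m - 8) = (m - 3)*(m + 2)*(m - 4)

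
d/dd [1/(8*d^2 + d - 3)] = (-16*d - 1)/(8*d^2 + d - 3)^2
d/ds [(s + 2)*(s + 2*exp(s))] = 2*s*exp(s) + 2*s + 6*exp(s) + 2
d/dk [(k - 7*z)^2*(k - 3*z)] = (k - 7*z)*(3*k - 13*z)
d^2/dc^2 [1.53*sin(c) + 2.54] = -1.53*sin(c)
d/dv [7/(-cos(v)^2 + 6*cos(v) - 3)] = 14*(3 - cos(v))*sin(v)/(cos(v)^2 - 6*cos(v) + 3)^2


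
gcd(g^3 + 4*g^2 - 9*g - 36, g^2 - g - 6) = g - 3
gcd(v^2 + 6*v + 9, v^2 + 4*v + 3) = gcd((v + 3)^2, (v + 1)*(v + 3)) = v + 3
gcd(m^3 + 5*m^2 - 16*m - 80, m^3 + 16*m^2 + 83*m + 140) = m^2 + 9*m + 20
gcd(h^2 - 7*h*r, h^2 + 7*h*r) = h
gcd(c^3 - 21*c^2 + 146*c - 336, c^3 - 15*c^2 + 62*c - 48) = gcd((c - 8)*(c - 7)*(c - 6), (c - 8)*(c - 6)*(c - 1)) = c^2 - 14*c + 48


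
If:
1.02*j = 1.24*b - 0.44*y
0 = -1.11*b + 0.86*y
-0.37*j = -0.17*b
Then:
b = 0.00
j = 0.00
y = 0.00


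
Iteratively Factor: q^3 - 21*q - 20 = (q + 1)*(q^2 - q - 20) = (q + 1)*(q + 4)*(q - 5)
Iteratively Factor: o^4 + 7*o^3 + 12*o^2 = (o)*(o^3 + 7*o^2 + 12*o) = o*(o + 3)*(o^2 + 4*o) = o*(o + 3)*(o + 4)*(o)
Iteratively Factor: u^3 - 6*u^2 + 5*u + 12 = (u - 3)*(u^2 - 3*u - 4) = (u - 3)*(u + 1)*(u - 4)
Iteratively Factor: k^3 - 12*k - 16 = (k + 2)*(k^2 - 2*k - 8) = (k - 4)*(k + 2)*(k + 2)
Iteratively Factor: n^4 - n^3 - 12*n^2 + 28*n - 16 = (n - 2)*(n^3 + n^2 - 10*n + 8) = (n - 2)*(n + 4)*(n^2 - 3*n + 2) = (n - 2)^2*(n + 4)*(n - 1)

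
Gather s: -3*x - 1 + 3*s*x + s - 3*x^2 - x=s*(3*x + 1) - 3*x^2 - 4*x - 1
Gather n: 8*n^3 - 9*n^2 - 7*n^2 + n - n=8*n^3 - 16*n^2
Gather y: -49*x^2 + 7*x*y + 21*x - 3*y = -49*x^2 + 21*x + y*(7*x - 3)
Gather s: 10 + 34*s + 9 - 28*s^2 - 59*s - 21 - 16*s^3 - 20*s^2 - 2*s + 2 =-16*s^3 - 48*s^2 - 27*s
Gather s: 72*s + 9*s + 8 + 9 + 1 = 81*s + 18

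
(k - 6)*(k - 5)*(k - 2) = k^3 - 13*k^2 + 52*k - 60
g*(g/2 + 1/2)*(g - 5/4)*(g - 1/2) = g^4/2 - 3*g^3/8 - 9*g^2/16 + 5*g/16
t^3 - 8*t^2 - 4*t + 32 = (t - 8)*(t - 2)*(t + 2)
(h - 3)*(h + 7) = h^2 + 4*h - 21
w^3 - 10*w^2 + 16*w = w*(w - 8)*(w - 2)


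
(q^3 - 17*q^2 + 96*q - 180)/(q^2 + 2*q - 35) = (q^2 - 12*q + 36)/(q + 7)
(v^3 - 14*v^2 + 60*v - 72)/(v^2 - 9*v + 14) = (v^2 - 12*v + 36)/(v - 7)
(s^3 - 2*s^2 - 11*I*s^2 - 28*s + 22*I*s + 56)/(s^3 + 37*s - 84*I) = (s^2 - s*(2 + 7*I) + 14*I)/(s^2 + 4*I*s + 21)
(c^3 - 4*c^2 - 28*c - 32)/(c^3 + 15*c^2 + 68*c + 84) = (c^2 - 6*c - 16)/(c^2 + 13*c + 42)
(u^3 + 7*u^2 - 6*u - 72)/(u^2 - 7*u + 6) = (u^3 + 7*u^2 - 6*u - 72)/(u^2 - 7*u + 6)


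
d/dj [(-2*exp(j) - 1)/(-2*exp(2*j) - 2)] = (-exp(2*j) - exp(j) + 1)*exp(j)/(exp(4*j) + 2*exp(2*j) + 1)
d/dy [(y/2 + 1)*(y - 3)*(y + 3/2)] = 3*y^2/2 + y/2 - 15/4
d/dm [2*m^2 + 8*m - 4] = 4*m + 8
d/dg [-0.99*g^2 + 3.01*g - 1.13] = 3.01 - 1.98*g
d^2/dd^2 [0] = 0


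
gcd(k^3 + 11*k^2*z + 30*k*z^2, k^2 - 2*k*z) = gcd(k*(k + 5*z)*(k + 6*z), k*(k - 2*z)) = k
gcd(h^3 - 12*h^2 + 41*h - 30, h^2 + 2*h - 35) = h - 5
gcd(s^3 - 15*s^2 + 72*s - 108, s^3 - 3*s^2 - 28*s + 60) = s - 6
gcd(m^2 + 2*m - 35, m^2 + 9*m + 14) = m + 7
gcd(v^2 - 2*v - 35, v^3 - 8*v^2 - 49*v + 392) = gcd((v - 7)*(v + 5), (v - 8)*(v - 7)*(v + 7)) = v - 7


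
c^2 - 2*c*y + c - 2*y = (c + 1)*(c - 2*y)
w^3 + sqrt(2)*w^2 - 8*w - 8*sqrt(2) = (w - 2*sqrt(2))*(w + sqrt(2))*(w + 2*sqrt(2))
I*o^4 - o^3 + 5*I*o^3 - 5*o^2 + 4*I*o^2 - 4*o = o*(o + 4)*(o + I)*(I*o + I)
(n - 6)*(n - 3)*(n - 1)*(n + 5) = n^4 - 5*n^3 - 23*n^2 + 117*n - 90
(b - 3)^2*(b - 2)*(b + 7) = b^4 - b^3 - 35*b^2 + 129*b - 126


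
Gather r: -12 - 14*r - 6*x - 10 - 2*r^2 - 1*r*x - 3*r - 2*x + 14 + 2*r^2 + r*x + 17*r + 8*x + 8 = 0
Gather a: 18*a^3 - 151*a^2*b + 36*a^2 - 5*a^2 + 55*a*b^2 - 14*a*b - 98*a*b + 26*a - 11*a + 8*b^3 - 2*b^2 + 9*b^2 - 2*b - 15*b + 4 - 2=18*a^3 + a^2*(31 - 151*b) + a*(55*b^2 - 112*b + 15) + 8*b^3 + 7*b^2 - 17*b + 2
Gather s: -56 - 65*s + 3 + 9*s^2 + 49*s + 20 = 9*s^2 - 16*s - 33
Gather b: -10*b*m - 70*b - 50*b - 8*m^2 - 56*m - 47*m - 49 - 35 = b*(-10*m - 120) - 8*m^2 - 103*m - 84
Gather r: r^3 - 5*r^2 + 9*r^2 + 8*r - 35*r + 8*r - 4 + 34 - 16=r^3 + 4*r^2 - 19*r + 14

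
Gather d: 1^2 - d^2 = 1 - d^2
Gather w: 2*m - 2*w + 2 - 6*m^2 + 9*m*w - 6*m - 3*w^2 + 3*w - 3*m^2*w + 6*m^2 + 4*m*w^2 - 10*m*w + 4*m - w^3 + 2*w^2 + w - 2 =-w^3 + w^2*(4*m - 1) + w*(-3*m^2 - m + 2)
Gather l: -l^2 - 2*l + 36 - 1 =-l^2 - 2*l + 35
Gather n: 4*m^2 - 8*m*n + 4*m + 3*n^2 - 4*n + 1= 4*m^2 + 4*m + 3*n^2 + n*(-8*m - 4) + 1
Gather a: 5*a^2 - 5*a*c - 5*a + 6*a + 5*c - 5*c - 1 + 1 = 5*a^2 + a*(1 - 5*c)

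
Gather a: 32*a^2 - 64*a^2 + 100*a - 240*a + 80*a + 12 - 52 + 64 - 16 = -32*a^2 - 60*a + 8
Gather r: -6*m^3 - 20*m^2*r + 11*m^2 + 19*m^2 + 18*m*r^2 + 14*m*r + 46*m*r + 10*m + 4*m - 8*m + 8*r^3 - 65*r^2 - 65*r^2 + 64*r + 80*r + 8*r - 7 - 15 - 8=-6*m^3 + 30*m^2 + 6*m + 8*r^3 + r^2*(18*m - 130) + r*(-20*m^2 + 60*m + 152) - 30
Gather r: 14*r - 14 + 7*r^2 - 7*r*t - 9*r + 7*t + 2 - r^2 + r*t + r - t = 6*r^2 + r*(6 - 6*t) + 6*t - 12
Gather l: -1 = -1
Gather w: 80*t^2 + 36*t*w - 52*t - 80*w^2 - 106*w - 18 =80*t^2 - 52*t - 80*w^2 + w*(36*t - 106) - 18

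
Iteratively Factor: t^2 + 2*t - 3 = (t + 3)*(t - 1)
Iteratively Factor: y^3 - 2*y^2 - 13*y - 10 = (y - 5)*(y^2 + 3*y + 2) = (y - 5)*(y + 1)*(y + 2)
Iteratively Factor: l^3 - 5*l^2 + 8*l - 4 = (l - 2)*(l^2 - 3*l + 2) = (l - 2)^2*(l - 1)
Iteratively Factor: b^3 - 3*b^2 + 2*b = (b - 2)*(b^2 - b) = (b - 2)*(b - 1)*(b)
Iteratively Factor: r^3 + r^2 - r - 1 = (r + 1)*(r^2 - 1) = (r - 1)*(r + 1)*(r + 1)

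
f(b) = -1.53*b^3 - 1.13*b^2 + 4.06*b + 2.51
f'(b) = -4.59*b^2 - 2.26*b + 4.06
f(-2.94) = 19.69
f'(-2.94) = -28.97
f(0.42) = 3.90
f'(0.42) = 2.30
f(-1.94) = 1.55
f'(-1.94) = -8.83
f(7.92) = -796.31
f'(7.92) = -301.75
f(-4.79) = 125.29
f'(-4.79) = -90.43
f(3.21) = -46.71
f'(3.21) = -50.49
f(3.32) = -52.46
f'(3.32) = -54.04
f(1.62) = -0.38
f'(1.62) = -11.65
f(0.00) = 2.51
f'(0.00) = 4.06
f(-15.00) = 4851.11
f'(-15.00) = -994.79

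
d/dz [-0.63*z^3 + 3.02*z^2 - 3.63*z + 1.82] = -1.89*z^2 + 6.04*z - 3.63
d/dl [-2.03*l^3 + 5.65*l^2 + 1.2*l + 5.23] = -6.09*l^2 + 11.3*l + 1.2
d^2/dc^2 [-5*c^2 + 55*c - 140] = -10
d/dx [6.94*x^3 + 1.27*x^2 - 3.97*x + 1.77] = 20.82*x^2 + 2.54*x - 3.97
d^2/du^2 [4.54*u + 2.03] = 0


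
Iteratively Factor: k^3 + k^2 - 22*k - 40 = (k + 2)*(k^2 - k - 20) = (k + 2)*(k + 4)*(k - 5)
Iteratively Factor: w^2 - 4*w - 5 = (w - 5)*(w + 1)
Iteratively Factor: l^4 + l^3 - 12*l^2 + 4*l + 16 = (l + 4)*(l^3 - 3*l^2 + 4) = (l - 2)*(l + 4)*(l^2 - l - 2) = (l - 2)^2*(l + 4)*(l + 1)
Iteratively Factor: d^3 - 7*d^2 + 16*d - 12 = (d - 2)*(d^2 - 5*d + 6) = (d - 3)*(d - 2)*(d - 2)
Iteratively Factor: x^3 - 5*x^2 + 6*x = (x - 3)*(x^2 - 2*x) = (x - 3)*(x - 2)*(x)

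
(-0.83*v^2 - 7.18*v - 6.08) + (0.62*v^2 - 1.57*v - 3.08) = -0.21*v^2 - 8.75*v - 9.16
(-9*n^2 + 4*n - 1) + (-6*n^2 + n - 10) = -15*n^2 + 5*n - 11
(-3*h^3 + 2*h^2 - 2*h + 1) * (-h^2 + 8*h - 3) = 3*h^5 - 26*h^4 + 27*h^3 - 23*h^2 + 14*h - 3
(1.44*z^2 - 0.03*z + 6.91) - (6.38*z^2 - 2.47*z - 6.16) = -4.94*z^2 + 2.44*z + 13.07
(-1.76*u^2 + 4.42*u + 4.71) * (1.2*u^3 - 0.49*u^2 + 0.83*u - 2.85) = -2.112*u^5 + 6.1664*u^4 + 2.0254*u^3 + 6.3767*u^2 - 8.6877*u - 13.4235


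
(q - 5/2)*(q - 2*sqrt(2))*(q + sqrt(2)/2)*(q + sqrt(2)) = q^4 - 5*q^3/2 - sqrt(2)*q^3/2 - 5*q^2 + 5*sqrt(2)*q^2/4 - 2*sqrt(2)*q + 25*q/2 + 5*sqrt(2)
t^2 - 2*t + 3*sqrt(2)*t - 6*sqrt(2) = (t - 2)*(t + 3*sqrt(2))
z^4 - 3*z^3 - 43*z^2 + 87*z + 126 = (z - 7)*(z - 3)*(z + 1)*(z + 6)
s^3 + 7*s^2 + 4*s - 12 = (s - 1)*(s + 2)*(s + 6)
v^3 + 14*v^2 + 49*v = v*(v + 7)^2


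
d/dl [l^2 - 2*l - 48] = 2*l - 2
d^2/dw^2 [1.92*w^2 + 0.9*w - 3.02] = 3.84000000000000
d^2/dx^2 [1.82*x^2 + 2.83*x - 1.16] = 3.64000000000000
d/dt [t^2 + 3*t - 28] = 2*t + 3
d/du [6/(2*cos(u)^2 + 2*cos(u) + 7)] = 12*(sin(u) + sin(2*u))/(2*cos(u) + cos(2*u) + 8)^2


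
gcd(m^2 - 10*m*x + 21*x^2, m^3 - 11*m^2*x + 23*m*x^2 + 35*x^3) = -m + 7*x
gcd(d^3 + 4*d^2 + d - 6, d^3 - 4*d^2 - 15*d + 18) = d^2 + 2*d - 3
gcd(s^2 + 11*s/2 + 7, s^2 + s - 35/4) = s + 7/2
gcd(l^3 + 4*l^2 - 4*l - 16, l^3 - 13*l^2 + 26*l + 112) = l + 2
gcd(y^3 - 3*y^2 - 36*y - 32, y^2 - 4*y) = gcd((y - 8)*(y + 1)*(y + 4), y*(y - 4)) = 1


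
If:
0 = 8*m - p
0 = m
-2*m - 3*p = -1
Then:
No Solution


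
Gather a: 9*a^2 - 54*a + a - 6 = 9*a^2 - 53*a - 6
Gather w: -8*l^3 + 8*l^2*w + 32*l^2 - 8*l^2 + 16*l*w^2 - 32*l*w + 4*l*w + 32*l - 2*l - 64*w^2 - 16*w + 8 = -8*l^3 + 24*l^2 + 30*l + w^2*(16*l - 64) + w*(8*l^2 - 28*l - 16) + 8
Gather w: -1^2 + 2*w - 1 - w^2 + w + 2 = -w^2 + 3*w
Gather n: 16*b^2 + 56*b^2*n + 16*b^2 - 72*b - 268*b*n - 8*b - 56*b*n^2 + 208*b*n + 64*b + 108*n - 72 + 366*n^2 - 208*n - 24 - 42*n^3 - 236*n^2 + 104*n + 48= 32*b^2 - 16*b - 42*n^3 + n^2*(130 - 56*b) + n*(56*b^2 - 60*b + 4) - 48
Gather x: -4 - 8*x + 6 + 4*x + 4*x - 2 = 0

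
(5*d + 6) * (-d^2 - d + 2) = -5*d^3 - 11*d^2 + 4*d + 12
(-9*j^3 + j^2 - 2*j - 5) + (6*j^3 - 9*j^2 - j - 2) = -3*j^3 - 8*j^2 - 3*j - 7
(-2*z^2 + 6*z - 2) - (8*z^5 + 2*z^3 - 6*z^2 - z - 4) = -8*z^5 - 2*z^3 + 4*z^2 + 7*z + 2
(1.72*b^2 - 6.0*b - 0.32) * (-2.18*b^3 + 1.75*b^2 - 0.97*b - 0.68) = -3.7496*b^5 + 16.09*b^4 - 11.4708*b^3 + 4.0904*b^2 + 4.3904*b + 0.2176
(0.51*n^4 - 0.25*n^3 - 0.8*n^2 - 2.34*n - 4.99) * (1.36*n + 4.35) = 0.6936*n^5 + 1.8785*n^4 - 2.1755*n^3 - 6.6624*n^2 - 16.9654*n - 21.7065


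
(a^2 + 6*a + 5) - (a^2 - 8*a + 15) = 14*a - 10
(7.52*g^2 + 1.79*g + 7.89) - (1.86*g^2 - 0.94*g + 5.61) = 5.66*g^2 + 2.73*g + 2.28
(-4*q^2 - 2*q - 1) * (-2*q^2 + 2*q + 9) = 8*q^4 - 4*q^3 - 38*q^2 - 20*q - 9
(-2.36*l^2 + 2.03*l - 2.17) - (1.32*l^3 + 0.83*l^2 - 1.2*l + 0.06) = -1.32*l^3 - 3.19*l^2 + 3.23*l - 2.23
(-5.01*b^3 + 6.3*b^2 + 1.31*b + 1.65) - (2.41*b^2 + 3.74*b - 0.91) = -5.01*b^3 + 3.89*b^2 - 2.43*b + 2.56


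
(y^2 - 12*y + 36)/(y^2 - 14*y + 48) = (y - 6)/(y - 8)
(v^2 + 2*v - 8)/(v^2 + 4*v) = (v - 2)/v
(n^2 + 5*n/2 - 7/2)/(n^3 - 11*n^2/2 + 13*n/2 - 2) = (2*n + 7)/(2*n^2 - 9*n + 4)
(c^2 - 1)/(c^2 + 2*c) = (c^2 - 1)/(c*(c + 2))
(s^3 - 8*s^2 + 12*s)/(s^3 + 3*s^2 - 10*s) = (s - 6)/(s + 5)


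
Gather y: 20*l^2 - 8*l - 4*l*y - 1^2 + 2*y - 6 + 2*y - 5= 20*l^2 - 8*l + y*(4 - 4*l) - 12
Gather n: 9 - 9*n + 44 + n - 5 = 48 - 8*n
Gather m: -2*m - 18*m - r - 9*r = -20*m - 10*r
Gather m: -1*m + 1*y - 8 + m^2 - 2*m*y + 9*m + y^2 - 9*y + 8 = m^2 + m*(8 - 2*y) + y^2 - 8*y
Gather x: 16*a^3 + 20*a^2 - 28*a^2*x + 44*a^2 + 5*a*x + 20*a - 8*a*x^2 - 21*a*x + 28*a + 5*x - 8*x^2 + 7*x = 16*a^3 + 64*a^2 + 48*a + x^2*(-8*a - 8) + x*(-28*a^2 - 16*a + 12)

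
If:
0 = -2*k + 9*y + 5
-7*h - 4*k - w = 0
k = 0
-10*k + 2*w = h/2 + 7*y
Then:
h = 70/261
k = 0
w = -490/261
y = -5/9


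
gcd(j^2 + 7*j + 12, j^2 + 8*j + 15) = j + 3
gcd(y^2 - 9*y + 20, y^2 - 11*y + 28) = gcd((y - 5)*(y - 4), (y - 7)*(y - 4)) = y - 4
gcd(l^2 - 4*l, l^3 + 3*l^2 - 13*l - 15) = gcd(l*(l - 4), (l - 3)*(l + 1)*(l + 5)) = 1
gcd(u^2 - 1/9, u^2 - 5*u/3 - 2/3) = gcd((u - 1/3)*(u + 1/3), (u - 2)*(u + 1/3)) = u + 1/3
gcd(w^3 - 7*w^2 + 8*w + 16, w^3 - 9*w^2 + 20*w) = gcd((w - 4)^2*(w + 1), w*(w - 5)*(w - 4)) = w - 4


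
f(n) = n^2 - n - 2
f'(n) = 2*n - 1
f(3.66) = 7.74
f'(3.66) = 6.32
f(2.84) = 3.23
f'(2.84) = 4.68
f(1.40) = -1.44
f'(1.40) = 1.80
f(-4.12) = 19.09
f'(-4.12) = -9.24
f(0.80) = -2.16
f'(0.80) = 0.60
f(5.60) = 23.76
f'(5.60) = 10.20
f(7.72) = 49.88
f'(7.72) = 14.44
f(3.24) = 5.26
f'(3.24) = 5.48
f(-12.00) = 154.00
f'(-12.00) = -25.00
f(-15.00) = 238.00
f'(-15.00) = -31.00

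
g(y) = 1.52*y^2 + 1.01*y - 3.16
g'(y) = 3.04*y + 1.01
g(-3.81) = 15.06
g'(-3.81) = -10.57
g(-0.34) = -3.33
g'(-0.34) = -0.02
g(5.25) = 44.04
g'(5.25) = 16.97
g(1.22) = 0.33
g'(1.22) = 4.72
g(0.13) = -3.00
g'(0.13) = 1.41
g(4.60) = 33.65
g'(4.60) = 14.99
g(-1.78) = -0.14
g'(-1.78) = -4.40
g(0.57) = -2.09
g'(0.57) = 2.74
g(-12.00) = 203.60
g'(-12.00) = -35.47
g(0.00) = -3.16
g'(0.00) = 1.01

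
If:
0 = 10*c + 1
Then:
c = -1/10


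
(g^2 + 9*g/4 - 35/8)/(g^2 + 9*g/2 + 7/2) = (g - 5/4)/(g + 1)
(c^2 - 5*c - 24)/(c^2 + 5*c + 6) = (c - 8)/(c + 2)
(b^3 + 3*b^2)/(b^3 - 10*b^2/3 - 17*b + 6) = 3*b^2/(3*b^2 - 19*b + 6)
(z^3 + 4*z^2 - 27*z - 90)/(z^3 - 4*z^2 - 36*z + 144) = (z^2 - 2*z - 15)/(z^2 - 10*z + 24)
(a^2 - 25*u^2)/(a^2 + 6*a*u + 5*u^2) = (a - 5*u)/(a + u)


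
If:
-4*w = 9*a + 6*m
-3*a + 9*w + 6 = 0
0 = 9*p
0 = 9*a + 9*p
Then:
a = 0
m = 4/9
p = 0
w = -2/3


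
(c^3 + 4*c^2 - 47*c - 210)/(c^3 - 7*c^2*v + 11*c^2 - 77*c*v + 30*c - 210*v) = (7 - c)/(-c + 7*v)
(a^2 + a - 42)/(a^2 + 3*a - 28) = (a - 6)/(a - 4)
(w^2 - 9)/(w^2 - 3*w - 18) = (w - 3)/(w - 6)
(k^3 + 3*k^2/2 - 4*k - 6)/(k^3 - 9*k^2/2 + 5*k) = (2*k^2 + 7*k + 6)/(k*(2*k - 5))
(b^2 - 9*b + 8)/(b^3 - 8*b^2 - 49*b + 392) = (b - 1)/(b^2 - 49)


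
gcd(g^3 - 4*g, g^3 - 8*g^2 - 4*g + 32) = g^2 - 4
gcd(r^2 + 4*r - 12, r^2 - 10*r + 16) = r - 2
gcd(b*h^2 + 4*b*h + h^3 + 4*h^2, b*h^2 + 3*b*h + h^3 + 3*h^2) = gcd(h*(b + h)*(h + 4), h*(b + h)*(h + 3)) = b*h + h^2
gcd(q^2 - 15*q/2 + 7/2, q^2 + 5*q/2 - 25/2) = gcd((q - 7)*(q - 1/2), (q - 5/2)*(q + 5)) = 1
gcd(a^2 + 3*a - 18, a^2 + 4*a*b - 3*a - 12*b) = a - 3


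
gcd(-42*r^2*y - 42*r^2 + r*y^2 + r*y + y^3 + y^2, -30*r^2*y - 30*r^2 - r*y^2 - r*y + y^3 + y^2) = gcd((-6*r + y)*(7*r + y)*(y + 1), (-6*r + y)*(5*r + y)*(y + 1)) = -6*r*y - 6*r + y^2 + y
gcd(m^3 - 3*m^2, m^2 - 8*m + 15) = m - 3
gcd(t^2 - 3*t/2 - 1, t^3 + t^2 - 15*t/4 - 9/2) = t - 2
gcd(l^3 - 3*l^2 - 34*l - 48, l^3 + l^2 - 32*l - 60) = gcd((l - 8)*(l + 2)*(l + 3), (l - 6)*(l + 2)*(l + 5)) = l + 2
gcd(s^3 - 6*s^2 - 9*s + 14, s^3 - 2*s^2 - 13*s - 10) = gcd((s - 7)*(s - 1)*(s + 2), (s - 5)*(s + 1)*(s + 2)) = s + 2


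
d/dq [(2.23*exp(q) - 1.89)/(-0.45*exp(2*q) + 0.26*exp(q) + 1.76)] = (1.0035*exp(2*q) - 1.701*exp(q) + 4.4162)*exp(q)/(0.2025*exp(4*q) - 0.234*exp(3*q) - 1.5164*exp(2*q) + 0.9152*exp(q) + 3.0976)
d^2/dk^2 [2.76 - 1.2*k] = 0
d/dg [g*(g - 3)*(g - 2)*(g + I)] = 4*g^3 + g^2*(-15 + 3*I) + g*(12 - 10*I) + 6*I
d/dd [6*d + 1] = 6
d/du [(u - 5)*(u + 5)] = 2*u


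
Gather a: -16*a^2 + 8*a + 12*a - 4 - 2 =-16*a^2 + 20*a - 6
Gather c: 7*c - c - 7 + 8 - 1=6*c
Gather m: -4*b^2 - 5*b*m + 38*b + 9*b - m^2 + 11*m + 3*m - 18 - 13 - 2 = -4*b^2 + 47*b - m^2 + m*(14 - 5*b) - 33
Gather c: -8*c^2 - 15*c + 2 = -8*c^2 - 15*c + 2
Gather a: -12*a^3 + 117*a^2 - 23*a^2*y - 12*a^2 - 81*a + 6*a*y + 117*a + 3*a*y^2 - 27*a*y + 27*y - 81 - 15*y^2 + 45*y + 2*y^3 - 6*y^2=-12*a^3 + a^2*(105 - 23*y) + a*(3*y^2 - 21*y + 36) + 2*y^3 - 21*y^2 + 72*y - 81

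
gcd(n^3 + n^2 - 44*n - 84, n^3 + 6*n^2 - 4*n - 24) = n^2 + 8*n + 12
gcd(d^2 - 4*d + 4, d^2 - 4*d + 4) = d^2 - 4*d + 4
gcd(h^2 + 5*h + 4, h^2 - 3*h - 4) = h + 1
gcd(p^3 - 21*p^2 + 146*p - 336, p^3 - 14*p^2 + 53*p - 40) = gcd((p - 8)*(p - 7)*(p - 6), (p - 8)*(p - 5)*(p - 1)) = p - 8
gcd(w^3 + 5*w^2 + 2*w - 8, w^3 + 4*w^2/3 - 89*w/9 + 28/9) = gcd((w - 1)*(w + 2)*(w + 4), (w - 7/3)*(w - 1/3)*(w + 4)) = w + 4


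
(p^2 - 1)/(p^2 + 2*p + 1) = (p - 1)/(p + 1)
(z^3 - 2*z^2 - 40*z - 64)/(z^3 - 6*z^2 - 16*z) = (z + 4)/z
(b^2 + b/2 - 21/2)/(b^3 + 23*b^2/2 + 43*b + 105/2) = (b - 3)/(b^2 + 8*b + 15)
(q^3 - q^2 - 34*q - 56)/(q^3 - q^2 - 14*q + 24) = (q^2 - 5*q - 14)/(q^2 - 5*q + 6)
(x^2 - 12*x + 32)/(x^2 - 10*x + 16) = (x - 4)/(x - 2)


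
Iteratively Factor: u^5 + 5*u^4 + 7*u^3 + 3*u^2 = (u)*(u^4 + 5*u^3 + 7*u^2 + 3*u) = u*(u + 1)*(u^3 + 4*u^2 + 3*u) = u*(u + 1)*(u + 3)*(u^2 + u) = u*(u + 1)^2*(u + 3)*(u)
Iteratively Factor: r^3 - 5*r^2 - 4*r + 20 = (r + 2)*(r^2 - 7*r + 10) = (r - 2)*(r + 2)*(r - 5)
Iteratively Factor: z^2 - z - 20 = (z + 4)*(z - 5)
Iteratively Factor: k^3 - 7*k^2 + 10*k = (k)*(k^2 - 7*k + 10) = k*(k - 2)*(k - 5)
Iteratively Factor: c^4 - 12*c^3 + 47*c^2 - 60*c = (c - 4)*(c^3 - 8*c^2 + 15*c) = (c - 4)*(c - 3)*(c^2 - 5*c) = c*(c - 4)*(c - 3)*(c - 5)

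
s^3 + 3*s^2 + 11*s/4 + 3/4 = (s + 1/2)*(s + 1)*(s + 3/2)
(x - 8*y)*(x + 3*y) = x^2 - 5*x*y - 24*y^2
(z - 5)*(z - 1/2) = z^2 - 11*z/2 + 5/2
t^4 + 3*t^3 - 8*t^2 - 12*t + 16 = (t - 2)*(t - 1)*(t + 2)*(t + 4)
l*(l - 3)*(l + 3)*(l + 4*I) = l^4 + 4*I*l^3 - 9*l^2 - 36*I*l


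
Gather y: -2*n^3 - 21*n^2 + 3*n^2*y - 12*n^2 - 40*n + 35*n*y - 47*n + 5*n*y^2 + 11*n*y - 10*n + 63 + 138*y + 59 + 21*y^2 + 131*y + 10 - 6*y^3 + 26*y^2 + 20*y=-2*n^3 - 33*n^2 - 97*n - 6*y^3 + y^2*(5*n + 47) + y*(3*n^2 + 46*n + 289) + 132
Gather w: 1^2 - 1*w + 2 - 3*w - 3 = -4*w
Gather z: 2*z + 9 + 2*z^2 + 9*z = 2*z^2 + 11*z + 9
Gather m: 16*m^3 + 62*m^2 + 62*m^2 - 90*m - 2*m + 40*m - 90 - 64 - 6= 16*m^3 + 124*m^2 - 52*m - 160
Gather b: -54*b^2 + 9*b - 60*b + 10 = -54*b^2 - 51*b + 10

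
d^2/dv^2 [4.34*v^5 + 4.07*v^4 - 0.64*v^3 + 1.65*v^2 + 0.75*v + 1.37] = 86.8*v^3 + 48.84*v^2 - 3.84*v + 3.3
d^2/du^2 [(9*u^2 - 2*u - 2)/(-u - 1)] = -18/(u^3 + 3*u^2 + 3*u + 1)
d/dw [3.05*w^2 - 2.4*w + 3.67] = 6.1*w - 2.4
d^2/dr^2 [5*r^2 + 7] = 10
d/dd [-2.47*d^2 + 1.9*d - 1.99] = 1.9 - 4.94*d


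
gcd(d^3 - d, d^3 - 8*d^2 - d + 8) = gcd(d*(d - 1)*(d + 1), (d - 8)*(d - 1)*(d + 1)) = d^2 - 1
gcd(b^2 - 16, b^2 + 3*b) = 1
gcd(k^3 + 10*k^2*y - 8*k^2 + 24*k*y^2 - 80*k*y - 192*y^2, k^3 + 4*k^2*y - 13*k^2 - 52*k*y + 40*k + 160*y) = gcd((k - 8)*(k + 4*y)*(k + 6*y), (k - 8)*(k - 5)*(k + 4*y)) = k^2 + 4*k*y - 8*k - 32*y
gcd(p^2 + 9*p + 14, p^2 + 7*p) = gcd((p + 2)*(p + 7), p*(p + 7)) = p + 7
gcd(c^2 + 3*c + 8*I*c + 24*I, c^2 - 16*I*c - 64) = 1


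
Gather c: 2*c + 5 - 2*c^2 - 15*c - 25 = -2*c^2 - 13*c - 20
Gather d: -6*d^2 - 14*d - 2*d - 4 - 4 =-6*d^2 - 16*d - 8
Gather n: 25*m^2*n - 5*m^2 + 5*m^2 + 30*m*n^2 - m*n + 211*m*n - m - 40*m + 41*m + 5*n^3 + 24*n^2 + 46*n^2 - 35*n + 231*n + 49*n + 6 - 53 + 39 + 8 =5*n^3 + n^2*(30*m + 70) + n*(25*m^2 + 210*m + 245)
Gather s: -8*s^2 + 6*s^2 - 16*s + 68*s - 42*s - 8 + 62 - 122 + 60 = -2*s^2 + 10*s - 8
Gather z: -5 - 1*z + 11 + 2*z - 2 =z + 4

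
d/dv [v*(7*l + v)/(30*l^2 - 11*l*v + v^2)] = (v*(7*l + v)*(11*l - 2*v) + (7*l + 2*v)*(30*l^2 - 11*l*v + v^2))/(30*l^2 - 11*l*v + v^2)^2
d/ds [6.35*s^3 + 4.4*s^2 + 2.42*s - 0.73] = 19.05*s^2 + 8.8*s + 2.42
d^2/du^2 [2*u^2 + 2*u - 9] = 4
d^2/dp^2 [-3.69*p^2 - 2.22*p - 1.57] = -7.38000000000000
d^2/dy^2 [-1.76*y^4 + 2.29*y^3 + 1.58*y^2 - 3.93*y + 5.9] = -21.12*y^2 + 13.74*y + 3.16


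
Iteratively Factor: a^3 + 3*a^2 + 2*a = (a)*(a^2 + 3*a + 2) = a*(a + 1)*(a + 2)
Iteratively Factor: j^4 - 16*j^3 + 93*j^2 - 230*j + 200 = (j - 4)*(j^3 - 12*j^2 + 45*j - 50) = (j - 5)*(j - 4)*(j^2 - 7*j + 10) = (j - 5)^2*(j - 4)*(j - 2)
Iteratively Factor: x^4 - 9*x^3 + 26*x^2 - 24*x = (x - 4)*(x^3 - 5*x^2 + 6*x) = (x - 4)*(x - 2)*(x^2 - 3*x) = x*(x - 4)*(x - 2)*(x - 3)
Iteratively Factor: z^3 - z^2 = (z)*(z^2 - z) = z*(z - 1)*(z)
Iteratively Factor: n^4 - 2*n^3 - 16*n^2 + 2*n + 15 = (n + 1)*(n^3 - 3*n^2 - 13*n + 15) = (n - 5)*(n + 1)*(n^2 + 2*n - 3) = (n - 5)*(n - 1)*(n + 1)*(n + 3)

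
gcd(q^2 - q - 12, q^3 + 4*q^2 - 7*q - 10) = 1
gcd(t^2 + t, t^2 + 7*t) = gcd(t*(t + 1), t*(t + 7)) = t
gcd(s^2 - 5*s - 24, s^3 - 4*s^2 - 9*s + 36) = s + 3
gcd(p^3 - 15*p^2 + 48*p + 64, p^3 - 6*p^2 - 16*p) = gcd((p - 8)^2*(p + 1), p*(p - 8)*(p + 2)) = p - 8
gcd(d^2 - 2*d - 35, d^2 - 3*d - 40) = d + 5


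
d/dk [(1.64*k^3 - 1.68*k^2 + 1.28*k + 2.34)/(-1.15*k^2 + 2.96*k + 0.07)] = (-1.886*k^4 + 9.7088*k^3 - 3.1564*k^2 + 5.1468*k - 6.8368)/(1.3225*k^4 - 6.808*k^3 + 8.6006*k^2 + 0.4144*k + 0.0049)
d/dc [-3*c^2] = -6*c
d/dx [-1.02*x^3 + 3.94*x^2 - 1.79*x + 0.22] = -3.06*x^2 + 7.88*x - 1.79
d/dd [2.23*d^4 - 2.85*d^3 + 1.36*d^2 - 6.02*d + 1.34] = 8.92*d^3 - 8.55*d^2 + 2.72*d - 6.02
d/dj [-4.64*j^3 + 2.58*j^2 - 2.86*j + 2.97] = -13.92*j^2 + 5.16*j - 2.86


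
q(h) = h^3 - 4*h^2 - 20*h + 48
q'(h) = 3*h^2 - 8*h - 20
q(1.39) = 15.16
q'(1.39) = -25.32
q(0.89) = 27.74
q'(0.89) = -24.74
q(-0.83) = 61.27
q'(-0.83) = -11.29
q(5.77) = -8.47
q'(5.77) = 33.72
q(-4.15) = -9.36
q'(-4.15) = 64.87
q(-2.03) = 63.75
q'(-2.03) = 8.60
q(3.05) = -21.84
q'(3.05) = -16.49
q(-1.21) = 64.57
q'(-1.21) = -5.93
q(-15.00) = -3927.00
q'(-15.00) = 775.00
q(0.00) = 48.00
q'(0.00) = -20.00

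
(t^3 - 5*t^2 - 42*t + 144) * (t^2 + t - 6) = t^5 - 4*t^4 - 53*t^3 + 132*t^2 + 396*t - 864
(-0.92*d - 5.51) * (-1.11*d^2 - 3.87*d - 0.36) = 1.0212*d^3 + 9.6765*d^2 + 21.6549*d + 1.9836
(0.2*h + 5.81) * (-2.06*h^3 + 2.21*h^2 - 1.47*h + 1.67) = -0.412*h^4 - 11.5266*h^3 + 12.5461*h^2 - 8.2067*h + 9.7027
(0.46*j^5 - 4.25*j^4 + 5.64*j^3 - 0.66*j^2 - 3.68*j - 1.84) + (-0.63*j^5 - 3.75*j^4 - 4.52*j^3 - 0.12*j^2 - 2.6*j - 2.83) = -0.17*j^5 - 8.0*j^4 + 1.12*j^3 - 0.78*j^2 - 6.28*j - 4.67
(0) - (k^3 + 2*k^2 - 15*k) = -k^3 - 2*k^2 + 15*k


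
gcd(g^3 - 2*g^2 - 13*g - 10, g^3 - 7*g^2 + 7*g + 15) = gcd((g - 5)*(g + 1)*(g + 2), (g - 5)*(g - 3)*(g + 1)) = g^2 - 4*g - 5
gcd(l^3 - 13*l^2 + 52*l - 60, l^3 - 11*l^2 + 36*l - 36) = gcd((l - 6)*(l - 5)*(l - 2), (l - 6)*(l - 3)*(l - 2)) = l^2 - 8*l + 12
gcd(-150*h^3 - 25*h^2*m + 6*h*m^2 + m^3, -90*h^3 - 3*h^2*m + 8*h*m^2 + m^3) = 30*h^2 + 11*h*m + m^2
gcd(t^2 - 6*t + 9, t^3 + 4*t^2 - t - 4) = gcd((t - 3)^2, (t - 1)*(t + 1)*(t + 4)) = 1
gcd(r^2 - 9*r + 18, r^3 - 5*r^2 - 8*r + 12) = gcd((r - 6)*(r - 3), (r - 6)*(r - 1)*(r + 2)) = r - 6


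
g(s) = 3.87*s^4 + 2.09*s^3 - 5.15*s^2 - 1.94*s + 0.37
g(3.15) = 389.51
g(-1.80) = 15.61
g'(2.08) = 143.07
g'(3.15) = 511.67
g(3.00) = 318.10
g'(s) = 15.48*s^3 + 6.27*s^2 - 10.3*s - 1.94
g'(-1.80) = -53.36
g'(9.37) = 13186.77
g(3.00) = 318.10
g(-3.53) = 452.02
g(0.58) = -1.64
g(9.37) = 31080.50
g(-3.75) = 590.32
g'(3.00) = 441.55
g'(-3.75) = -691.47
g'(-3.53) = -568.37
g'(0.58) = -2.78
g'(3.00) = 441.55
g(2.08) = 65.30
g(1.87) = 39.72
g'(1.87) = 101.95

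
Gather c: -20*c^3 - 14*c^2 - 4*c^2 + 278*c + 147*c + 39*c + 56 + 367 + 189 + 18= -20*c^3 - 18*c^2 + 464*c + 630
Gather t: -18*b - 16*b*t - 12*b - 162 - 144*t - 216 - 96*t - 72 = -30*b + t*(-16*b - 240) - 450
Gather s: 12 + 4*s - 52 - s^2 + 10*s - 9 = -s^2 + 14*s - 49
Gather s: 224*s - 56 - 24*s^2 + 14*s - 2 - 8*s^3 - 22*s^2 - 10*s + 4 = -8*s^3 - 46*s^2 + 228*s - 54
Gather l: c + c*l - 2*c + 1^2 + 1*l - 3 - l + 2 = c*l - c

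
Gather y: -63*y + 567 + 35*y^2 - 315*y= 35*y^2 - 378*y + 567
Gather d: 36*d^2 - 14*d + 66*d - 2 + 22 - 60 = 36*d^2 + 52*d - 40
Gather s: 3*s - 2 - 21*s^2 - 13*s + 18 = -21*s^2 - 10*s + 16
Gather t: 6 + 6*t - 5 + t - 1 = 7*t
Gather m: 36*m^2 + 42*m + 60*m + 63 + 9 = 36*m^2 + 102*m + 72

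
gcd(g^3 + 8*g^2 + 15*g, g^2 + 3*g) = g^2 + 3*g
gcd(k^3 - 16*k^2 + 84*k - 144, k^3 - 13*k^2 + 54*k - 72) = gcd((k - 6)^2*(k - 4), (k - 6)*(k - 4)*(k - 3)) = k^2 - 10*k + 24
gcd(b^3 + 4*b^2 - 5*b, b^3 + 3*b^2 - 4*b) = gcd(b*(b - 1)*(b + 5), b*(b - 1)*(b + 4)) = b^2 - b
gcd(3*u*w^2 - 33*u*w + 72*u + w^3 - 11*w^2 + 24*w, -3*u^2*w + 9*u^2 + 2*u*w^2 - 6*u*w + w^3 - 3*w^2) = 3*u*w - 9*u + w^2 - 3*w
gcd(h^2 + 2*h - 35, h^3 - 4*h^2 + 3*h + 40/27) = 1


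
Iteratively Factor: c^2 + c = (c)*(c + 1)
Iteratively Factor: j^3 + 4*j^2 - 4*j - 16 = (j + 4)*(j^2 - 4) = (j + 2)*(j + 4)*(j - 2)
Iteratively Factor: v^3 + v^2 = (v + 1)*(v^2) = v*(v + 1)*(v)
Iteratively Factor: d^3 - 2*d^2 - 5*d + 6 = (d - 3)*(d^2 + d - 2) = (d - 3)*(d + 2)*(d - 1)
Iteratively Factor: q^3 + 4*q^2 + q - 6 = (q + 2)*(q^2 + 2*q - 3) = (q - 1)*(q + 2)*(q + 3)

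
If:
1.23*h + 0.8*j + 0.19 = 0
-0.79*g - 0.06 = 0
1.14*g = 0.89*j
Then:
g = -0.08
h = -0.09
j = -0.10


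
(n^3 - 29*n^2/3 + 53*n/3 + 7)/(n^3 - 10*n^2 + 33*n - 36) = (3*n^2 - 20*n - 7)/(3*(n^2 - 7*n + 12))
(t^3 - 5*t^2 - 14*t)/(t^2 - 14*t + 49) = t*(t + 2)/(t - 7)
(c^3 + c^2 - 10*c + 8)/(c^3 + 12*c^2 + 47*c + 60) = (c^2 - 3*c + 2)/(c^2 + 8*c + 15)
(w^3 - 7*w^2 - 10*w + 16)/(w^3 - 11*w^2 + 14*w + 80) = (w - 1)/(w - 5)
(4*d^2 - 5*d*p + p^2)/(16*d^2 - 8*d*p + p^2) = (-d + p)/(-4*d + p)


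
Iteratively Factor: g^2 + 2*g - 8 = (g - 2)*(g + 4)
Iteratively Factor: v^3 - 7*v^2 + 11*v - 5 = (v - 5)*(v^2 - 2*v + 1) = (v - 5)*(v - 1)*(v - 1)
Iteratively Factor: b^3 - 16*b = (b - 4)*(b^2 + 4*b) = b*(b - 4)*(b + 4)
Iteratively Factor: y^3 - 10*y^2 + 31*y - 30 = (y - 3)*(y^2 - 7*y + 10) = (y - 5)*(y - 3)*(y - 2)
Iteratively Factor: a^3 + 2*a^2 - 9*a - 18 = (a + 2)*(a^2 - 9) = (a - 3)*(a + 2)*(a + 3)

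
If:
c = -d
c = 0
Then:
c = 0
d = 0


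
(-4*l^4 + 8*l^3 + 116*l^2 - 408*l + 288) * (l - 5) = -4*l^5 + 28*l^4 + 76*l^3 - 988*l^2 + 2328*l - 1440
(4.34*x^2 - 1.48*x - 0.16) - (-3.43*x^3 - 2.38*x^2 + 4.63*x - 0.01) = 3.43*x^3 + 6.72*x^2 - 6.11*x - 0.15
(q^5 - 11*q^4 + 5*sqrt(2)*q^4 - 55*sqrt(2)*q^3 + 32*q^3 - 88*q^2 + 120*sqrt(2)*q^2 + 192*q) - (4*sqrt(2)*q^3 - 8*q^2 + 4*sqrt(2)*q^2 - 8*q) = q^5 - 11*q^4 + 5*sqrt(2)*q^4 - 59*sqrt(2)*q^3 + 32*q^3 - 80*q^2 + 116*sqrt(2)*q^2 + 200*q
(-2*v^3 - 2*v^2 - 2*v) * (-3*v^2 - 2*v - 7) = 6*v^5 + 10*v^4 + 24*v^3 + 18*v^2 + 14*v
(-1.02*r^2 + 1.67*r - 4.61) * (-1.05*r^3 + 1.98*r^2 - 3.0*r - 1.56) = 1.071*r^5 - 3.7731*r^4 + 11.2071*r^3 - 12.5466*r^2 + 11.2248*r + 7.1916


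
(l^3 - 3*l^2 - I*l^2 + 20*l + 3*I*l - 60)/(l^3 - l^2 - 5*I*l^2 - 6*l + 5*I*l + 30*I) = (l + 4*I)/(l + 2)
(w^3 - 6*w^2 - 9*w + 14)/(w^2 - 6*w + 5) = (w^2 - 5*w - 14)/(w - 5)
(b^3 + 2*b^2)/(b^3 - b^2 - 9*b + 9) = b^2*(b + 2)/(b^3 - b^2 - 9*b + 9)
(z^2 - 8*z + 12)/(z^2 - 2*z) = (z - 6)/z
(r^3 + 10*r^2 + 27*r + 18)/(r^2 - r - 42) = (r^2 + 4*r + 3)/(r - 7)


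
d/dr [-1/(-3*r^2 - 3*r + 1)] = 3*(-2*r - 1)/(3*r^2 + 3*r - 1)^2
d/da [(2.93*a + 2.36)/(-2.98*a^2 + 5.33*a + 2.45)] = (8.7314*a^2 + 14.0656*a - 5.4003)/(8.8804*a^4 - 31.7668*a^3 + 13.8069*a^2 + 26.117*a + 6.0025)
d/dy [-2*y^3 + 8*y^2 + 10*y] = -6*y^2 + 16*y + 10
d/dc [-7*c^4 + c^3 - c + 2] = -28*c^3 + 3*c^2 - 1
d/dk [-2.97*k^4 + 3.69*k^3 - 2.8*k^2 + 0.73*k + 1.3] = -11.88*k^3 + 11.07*k^2 - 5.6*k + 0.73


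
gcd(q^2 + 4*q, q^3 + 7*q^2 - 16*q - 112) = q + 4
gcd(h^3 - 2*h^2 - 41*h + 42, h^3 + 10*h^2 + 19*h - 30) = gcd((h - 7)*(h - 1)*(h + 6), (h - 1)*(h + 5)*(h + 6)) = h^2 + 5*h - 6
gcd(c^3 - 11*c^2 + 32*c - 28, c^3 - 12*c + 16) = c^2 - 4*c + 4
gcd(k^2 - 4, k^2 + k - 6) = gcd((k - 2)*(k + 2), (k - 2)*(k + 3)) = k - 2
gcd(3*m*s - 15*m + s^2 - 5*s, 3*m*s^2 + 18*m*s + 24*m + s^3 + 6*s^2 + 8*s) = 3*m + s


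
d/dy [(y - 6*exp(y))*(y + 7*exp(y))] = y*exp(y) + 2*y - 84*exp(2*y) + exp(y)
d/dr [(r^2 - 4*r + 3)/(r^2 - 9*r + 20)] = (-5*r^2 + 34*r - 53)/(r^4 - 18*r^3 + 121*r^2 - 360*r + 400)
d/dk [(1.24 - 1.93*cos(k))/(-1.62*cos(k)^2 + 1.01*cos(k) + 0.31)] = (3.1266*cos(k)^2 - 4.0176*cos(k) + 1.8507)*sin(k)/(2.6244*cos(k)^4 - 3.2724*cos(k)^3 + 0.0157*cos(k)^2 + 0.6262*cos(k) + 0.0961)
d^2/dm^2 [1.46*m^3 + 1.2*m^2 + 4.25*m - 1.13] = 8.76*m + 2.4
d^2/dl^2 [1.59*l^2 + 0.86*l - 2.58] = 3.18000000000000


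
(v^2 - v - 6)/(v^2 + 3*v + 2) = (v - 3)/(v + 1)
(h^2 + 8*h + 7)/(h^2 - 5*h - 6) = (h + 7)/(h - 6)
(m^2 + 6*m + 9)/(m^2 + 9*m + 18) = (m + 3)/(m + 6)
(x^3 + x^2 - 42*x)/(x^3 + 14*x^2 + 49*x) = (x - 6)/(x + 7)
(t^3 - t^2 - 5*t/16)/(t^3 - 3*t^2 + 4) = t*(16*t^2 - 16*t - 5)/(16*(t^3 - 3*t^2 + 4))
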